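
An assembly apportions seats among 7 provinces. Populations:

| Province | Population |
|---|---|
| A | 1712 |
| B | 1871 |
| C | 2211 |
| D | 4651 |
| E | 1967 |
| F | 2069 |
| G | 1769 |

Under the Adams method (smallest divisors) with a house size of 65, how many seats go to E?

8

Standard divisor 16250/65 ≈ 250; standard quotas: A 6.848, B 7.484, C 8.844, D 18.604, E 7.868, F 8.276, G 7.076.
Rounding up gives 7, 8, 9, 19, 8, 9, 8 = 68 seats, so the divisor must be adjusted.
With modified divisor 260: modified quotas A 6.585, B 7.196, C 8.504, D 17.888, E 7.565, F 7.958, G 6.804.
Rounding up: A 7, B 8, C 9, D 18, E 8, F 8, G 7 (total 65).
E receives 8.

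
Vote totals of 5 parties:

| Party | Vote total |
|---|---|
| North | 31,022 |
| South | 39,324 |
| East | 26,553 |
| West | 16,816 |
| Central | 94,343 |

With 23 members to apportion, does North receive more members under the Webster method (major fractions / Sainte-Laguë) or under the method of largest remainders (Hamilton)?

Webster: North 3, South 4, East 3, West 2, Central 11.
Hamilton: North 4, South 4, East 3, West 2, Central 10.
North gets 3 under Webster and 4 under Hamilton.

Hamilton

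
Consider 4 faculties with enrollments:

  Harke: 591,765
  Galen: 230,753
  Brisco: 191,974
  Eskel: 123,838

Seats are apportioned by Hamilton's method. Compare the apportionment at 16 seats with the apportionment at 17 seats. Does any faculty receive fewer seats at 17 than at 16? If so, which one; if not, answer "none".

At 16 seats: Harke 8, Galen 3, Brisco 3, Eskel 2.
At 17 seats: Harke 9, Galen 3, Brisco 3, Eskel 2.
No faculty's allocation decreased.

none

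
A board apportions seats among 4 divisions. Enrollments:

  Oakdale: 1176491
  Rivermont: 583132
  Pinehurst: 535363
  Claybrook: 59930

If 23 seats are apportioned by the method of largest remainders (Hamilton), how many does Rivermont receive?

6

The standard divisor is 2354916/23 ≈ 102387.652.
Standard quotas: Oakdale 11.4906, Rivermont 5.6953, Pinehurst 5.2288, Claybrook 0.5853.
Lower quotas: Oakdale 11, Rivermont 5, Pinehurst 5, Claybrook 0 (sum 21, leaving 2 seats).
Remainders in descending order: Rivermont 0.6953, Claybrook 0.5853, Oakdale 0.4906, Pinehurst 0.2288.
Largest remainders: Rivermont, Claybrook receive the extra seats.
Rivermont receives 6.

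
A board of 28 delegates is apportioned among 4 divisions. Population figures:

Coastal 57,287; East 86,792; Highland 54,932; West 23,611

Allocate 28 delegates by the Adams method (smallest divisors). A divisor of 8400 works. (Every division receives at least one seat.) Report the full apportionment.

With modified divisor 8400: modified quotas Coastal 6.820, East 10.332, Highland 6.540, West 2.811.
Rounding up: Coastal 7, East 11, Highland 7, West 3 (total 28).

Coastal 7, East 11, Highland 7, West 3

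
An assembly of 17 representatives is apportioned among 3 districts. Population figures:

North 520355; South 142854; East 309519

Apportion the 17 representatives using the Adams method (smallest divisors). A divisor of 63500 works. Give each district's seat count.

With modified divisor 63500: modified quotas North 8.195, South 2.250, East 4.874.
Rounding up: North 9, South 3, East 5 (total 17).

North 9, South 3, East 5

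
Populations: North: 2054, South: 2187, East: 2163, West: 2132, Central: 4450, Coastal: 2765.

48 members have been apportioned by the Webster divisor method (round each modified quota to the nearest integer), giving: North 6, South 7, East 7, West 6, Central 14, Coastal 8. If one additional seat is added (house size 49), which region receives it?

Priority for the next seat is population ÷ (current seats + 0.5).
Priorities: North 316.000, South 291.600, East 288.400, West 328.000, Central 306.897, Coastal 325.294.
Highest priority: West.

West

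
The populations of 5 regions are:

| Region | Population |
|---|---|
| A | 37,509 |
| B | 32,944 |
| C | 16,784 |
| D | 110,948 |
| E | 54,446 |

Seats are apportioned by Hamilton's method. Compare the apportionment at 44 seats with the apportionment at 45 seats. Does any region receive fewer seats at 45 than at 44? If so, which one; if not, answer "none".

At 44 seats: A 7, B 6, C 3, D 19, E 9.
At 45 seats: A 6, B 6, C 3, D 20, E 10.
A drops from 7 to 6.

A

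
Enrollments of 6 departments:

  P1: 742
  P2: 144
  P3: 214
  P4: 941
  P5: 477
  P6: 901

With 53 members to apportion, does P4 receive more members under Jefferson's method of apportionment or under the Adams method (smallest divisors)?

Jefferson: P1 12, P2 2, P3 3, P4 15, P5 7, P6 14.
Adams: P1 11, P2 3, P3 4, P4 14, P5 7, P6 14.
P4 gets 15 under Jefferson and 14 under Adams.

Jefferson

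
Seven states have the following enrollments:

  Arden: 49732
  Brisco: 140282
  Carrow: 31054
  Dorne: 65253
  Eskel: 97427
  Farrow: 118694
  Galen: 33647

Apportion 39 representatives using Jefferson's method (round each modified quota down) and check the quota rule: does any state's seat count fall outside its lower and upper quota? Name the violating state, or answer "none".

none

Standard quotas: Arden 3.618, Brisco 10.205, Carrow 2.259, Dorne 4.747, Eskel 7.088, Farrow 8.635, Galen 2.448.
Jefferson allocation: Arden 3, Brisco 11, Carrow 2, Dorne 5, Eskel 7, Farrow 9, Galen 2.
Every allocation lies between the lower and upper quota.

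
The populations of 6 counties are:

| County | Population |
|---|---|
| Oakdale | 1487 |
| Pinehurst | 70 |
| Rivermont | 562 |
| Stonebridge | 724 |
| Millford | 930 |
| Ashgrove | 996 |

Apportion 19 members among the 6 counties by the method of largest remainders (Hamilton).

The standard divisor is 4769/19 = 251.
Standard quotas: Oakdale 5.924, Pinehurst 0.279, Rivermont 2.239, Stonebridge 2.884, Millford 3.705, Ashgrove 3.968.
Lower quotas: Oakdale 5, Pinehurst 0, Rivermont 2, Stonebridge 2, Millford 3, Ashgrove 3 (sum 15, leaving 4 seats).
Remainders in descending order: Ashgrove 0.968, Oakdale 0.924, Stonebridge 0.884, Millford 0.705, Pinehurst 0.279, Rivermont 0.239.
The surplus seats go to Ashgrove, Oakdale, Stonebridge, Millford.

Oakdale 6, Pinehurst 0, Rivermont 2, Stonebridge 3, Millford 4, Ashgrove 4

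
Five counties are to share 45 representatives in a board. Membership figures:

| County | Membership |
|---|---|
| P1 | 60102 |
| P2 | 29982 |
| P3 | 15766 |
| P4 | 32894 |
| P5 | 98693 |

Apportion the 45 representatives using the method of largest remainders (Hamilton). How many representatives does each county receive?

The standard divisor is 237437/45 ≈ 5276.378.
Standard quotas: P1 11.3908, P2 5.6823, P3 2.9880, P4 6.2342, P5 18.7047.
Lower quotas: P1 11, P2 5, P3 2, P4 6, P5 18 (sum 42, leaving 3 seats).
Remainders in descending order: P3 0.9880, P5 0.7047, P2 0.6823, P1 0.3908, P4 0.2342.
Largest remainders: P3, P5, P2 receive the extra seats.

P1 11; P2 6; P3 3; P4 6; P5 19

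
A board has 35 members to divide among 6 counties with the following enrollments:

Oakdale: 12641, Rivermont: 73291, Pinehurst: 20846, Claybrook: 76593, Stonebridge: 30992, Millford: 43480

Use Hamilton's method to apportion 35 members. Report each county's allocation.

Total 257843; standard divisor 257843/35 ≈ 7366.943.
Standard quotas: Oakdale 1.7159, Rivermont 9.9486, Pinehurst 2.8297, Claybrook 10.3969, Stonebridge 4.2069, Millford 5.9020.
Lower quotas: Oakdale 1, Rivermont 9, Pinehurst 2, Claybrook 10, Stonebridge 4, Millford 5 (sum 31, leaving 4 seats).
Remainders in descending order: Rivermont 0.9486, Millford 0.9020, Pinehurst 0.8297, Oakdale 0.7159, Claybrook 0.3969, Stonebridge 0.2069.
The surplus seats go to Rivermont, Millford, Pinehurst, Oakdale.

Oakdale=2, Rivermont=10, Pinehurst=3, Claybrook=10, Stonebridge=4, Millford=6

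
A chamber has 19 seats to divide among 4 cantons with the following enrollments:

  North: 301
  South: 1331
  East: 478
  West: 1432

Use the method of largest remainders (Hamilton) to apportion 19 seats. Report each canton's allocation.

Total 3542; standard divisor 3542/19 ≈ 186.421.
Standard quotas: North 1.615, South 7.140, East 2.564, West 7.682.
Lower quotas: North 1, South 7, East 2, West 7 (sum 17, leaving 2 seats).
Remainders in descending order: West 0.682, North 0.615, East 0.564, South 0.140.
Largest remainders: West, North receive the extra seats.

North 2, South 7, East 2, West 8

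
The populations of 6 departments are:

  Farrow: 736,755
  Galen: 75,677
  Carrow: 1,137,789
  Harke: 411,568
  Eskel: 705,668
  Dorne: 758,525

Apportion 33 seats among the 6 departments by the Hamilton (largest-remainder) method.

Farrow=6, Galen=1, Carrow=10, Harke=4, Eskel=6, Dorne=6

Standard divisor: 3825982 ÷ 33 ≈ 115938.848.
Standard quotas: Farrow 6.3547, Galen 0.6527, Carrow 9.8137, Harke 3.5499, Eskel 6.0866, Dorne 6.5425.
Lower quotas: Farrow 6, Galen 0, Carrow 9, Harke 3, Eskel 6, Dorne 6 (sum 30, leaving 3 seats).
Remainders in descending order: Carrow 0.8137, Galen 0.6527, Harke 0.5499, Dorne 0.5425, Farrow 0.3547, Eskel 0.0866.
Largest remainders: Carrow, Galen, Harke receive the extra seats.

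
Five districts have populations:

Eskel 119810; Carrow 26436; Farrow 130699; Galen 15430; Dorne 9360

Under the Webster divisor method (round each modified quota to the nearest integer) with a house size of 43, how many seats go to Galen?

2

Standard divisor 301735/43 ≈ 7017.093; standard quotas: Eskel 17.074, Carrow 3.767, Farrow 18.626, Galen 2.199, Dorne 1.334.
Rounding to the nearest integer gives Eskel 17, Carrow 4, Farrow 19, Galen 2, Dorne 1 — total 43, matching the house size, so no adjustment is needed.
Galen receives 2.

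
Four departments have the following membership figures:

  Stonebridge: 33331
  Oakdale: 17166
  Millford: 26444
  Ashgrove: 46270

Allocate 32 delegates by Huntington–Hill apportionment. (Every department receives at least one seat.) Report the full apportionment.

Stonebridge 9, Oakdale 4, Millford 7, Ashgrove 12

With divisor 3883: modified quotas Stonebridge 8.584, Oakdale 4.421, Millford 6.810, Ashgrove 11.916.
Geometric-mean thresholds: Stonebridge √(8·9)=8.485, Oakdale √(4·5)=4.472, Millford √(6·7)=6.481, Ashgrove √(11·12)=11.489.
Each quota rounded against its threshold gives Stonebridge 9, Oakdale 4, Millford 7, Ashgrove 12 (total 32).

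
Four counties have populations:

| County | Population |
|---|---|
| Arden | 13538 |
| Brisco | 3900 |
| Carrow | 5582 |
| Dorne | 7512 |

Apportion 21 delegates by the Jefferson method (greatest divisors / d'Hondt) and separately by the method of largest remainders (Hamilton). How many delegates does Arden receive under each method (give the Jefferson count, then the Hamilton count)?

10 and 9

Jefferson: Arden 10, Brisco 2, Carrow 4, Dorne 5.
Hamilton: Arden 9, Brisco 3, Carrow 4, Dorne 5.
Arden gets 10 under Jefferson and 9 under Hamilton.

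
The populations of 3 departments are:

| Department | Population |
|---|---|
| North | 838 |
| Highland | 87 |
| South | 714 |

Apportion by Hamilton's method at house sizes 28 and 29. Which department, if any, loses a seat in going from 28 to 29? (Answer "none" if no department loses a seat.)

At 28 seats: North 14, Highland 2, South 12.
At 29 seats: North 15, Highland 1, South 13.
Highland drops from 2 to 1.

Highland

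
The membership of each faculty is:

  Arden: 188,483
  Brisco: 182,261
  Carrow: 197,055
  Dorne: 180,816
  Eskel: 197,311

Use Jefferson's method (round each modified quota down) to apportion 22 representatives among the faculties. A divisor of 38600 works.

With modified divisor 38600: modified quotas Arden 4.883, Brisco 4.722, Carrow 5.105, Dorne 4.684, Eskel 5.112.
Rounding down: Arden 4, Brisco 4, Carrow 5, Dorne 4, Eskel 5 (total 22).

Arden: 4, Brisco: 4, Carrow: 5, Dorne: 4, Eskel: 5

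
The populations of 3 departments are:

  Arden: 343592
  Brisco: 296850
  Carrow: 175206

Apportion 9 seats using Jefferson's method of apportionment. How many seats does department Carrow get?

Standard divisor 815648/9 ≈ 90627.556; standard quotas: Arden 3.791, Brisco 3.275, Carrow 1.933.
Rounding down gives 3, 3, 1 = 7 seats, so the divisor must be adjusted.
With modified divisor 80100: modified quotas Arden 4.290, Brisco 3.706, Carrow 2.187.
Rounding down: Arden 4, Brisco 3, Carrow 2 (total 9).
Carrow receives 2.

2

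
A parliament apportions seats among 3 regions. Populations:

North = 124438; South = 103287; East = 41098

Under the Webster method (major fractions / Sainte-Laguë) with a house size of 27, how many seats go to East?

Standard divisor 268823/27 ≈ 9956.407; standard quotas: North 12.498, South 10.374, East 4.128.
Rounding to the nearest integer gives 12, 10, 4 = 26 seats, so the divisor must be adjusted.
With modified divisor 9900: modified quotas North 12.569, South 10.433, East 4.151.
Rounding to the nearest integer: North 13, South 10, East 4 (total 27).
East receives 4.

4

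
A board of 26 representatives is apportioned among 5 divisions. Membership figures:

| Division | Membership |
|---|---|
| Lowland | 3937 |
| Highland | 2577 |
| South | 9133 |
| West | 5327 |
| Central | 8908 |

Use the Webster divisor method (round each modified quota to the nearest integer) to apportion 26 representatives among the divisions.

Lowland 3, Highland 2, South 8, West 5, Central 8

Standard divisor 29882/26 ≈ 1149.308; standard quotas: Lowland 3.426, Highland 2.242, South 7.947, West 4.635, Central 7.751.
Rounding to the nearest integer gives Lowland 3, Highland 2, South 8, West 5, Central 8 — total 26, matching the house size, so no adjustment is needed.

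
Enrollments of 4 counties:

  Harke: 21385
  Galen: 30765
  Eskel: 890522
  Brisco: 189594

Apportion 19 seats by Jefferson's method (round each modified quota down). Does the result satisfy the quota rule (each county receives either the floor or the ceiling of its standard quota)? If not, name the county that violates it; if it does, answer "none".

Standard quotas: Harke 0.359, Galen 0.516, Eskel 14.943, Brisco 3.181.
Jefferson allocation: Harke 0, Galen 0, Eskel 16, Brisco 3.
Eskel has quota 14.943 (lower 14, upper 15) but receives 16 — outside the quota interval.

Eskel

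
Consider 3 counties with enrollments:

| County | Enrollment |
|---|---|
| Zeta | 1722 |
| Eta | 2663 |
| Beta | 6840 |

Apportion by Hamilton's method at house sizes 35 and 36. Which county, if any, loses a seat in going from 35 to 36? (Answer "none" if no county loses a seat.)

Zeta

At 35 seats: Zeta 6, Eta 8, Beta 21.
At 36 seats: Zeta 5, Eta 9, Beta 22.
Zeta drops from 6 to 5.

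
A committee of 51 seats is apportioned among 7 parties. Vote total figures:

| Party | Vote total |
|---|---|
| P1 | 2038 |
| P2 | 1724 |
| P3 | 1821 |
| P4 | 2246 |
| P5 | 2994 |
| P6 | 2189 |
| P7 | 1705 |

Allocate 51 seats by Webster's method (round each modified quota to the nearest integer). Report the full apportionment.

Standard divisor 14717/51 ≈ 288.569; standard quotas: P1 7.062, P2 5.974, P3 6.310, P4 7.783, P5 10.375, P6 7.586, P7 5.908.
Rounding to the nearest integer gives P1 7, P2 6, P3 6, P4 8, P5 10, P6 8, P7 6 — total 51, matching the house size, so no adjustment is needed.

P1 7, P2 6, P3 6, P4 8, P5 10, P6 8, P7 6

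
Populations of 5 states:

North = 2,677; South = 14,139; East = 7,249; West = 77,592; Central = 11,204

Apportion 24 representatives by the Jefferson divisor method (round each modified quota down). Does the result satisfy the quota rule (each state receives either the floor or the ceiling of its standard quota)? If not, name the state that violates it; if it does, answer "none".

Standard quotas: North 0.569, South 3.007, East 1.542, West 16.500, Central 2.383.
Jefferson allocation: North 0, South 3, East 1, West 18, Central 2.
West has quota 16.500 (lower 16, upper 17) but receives 18 — outside the quota interval.

West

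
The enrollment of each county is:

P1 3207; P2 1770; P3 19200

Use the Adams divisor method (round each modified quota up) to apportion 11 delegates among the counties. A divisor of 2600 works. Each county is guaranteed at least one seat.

P1: 2; P2: 1; P3: 8

With modified divisor 2600: modified quotas P1 1.233, P2 0.681, P3 7.385.
Rounding up: P1 2, P2 1, P3 8 (total 11).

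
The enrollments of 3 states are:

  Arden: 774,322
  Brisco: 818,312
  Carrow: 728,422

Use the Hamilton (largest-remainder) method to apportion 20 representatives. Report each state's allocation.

Arden: 7, Brisco: 7, Carrow: 6

Total 2321056; standard divisor 2321056/20 ≈ 116052.8.
Standard quotas: Arden 6.6722, Brisco 7.0512, Carrow 6.2766.
Lower quotas: Arden 6, Brisco 7, Carrow 6 (sum 19, leaving 1 seat).
Remainders in descending order: Arden 0.6722, Carrow 0.2766, Brisco 0.0512.
Largest remainder: Arden receives the extra seat.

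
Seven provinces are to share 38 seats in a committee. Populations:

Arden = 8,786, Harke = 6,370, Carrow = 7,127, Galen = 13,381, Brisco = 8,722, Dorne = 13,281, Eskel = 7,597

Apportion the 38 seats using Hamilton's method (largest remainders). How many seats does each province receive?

The standard divisor is 65264/38 ≈ 1717.474.
Standard quotas: Arden 5.1157, Harke 3.7089, Carrow 4.1497, Galen 7.7911, Brisco 5.0784, Dorne 7.7329, Eskel 4.4234.
Lower quotas: Arden 5, Harke 3, Carrow 4, Galen 7, Brisco 5, Dorne 7, Eskel 4 (sum 35, leaving 3 seats).
Remainders in descending order: Galen 0.7911, Dorne 0.7329, Harke 0.7089, Eskel 0.4234, Carrow 0.1497, Arden 0.1157, Brisco 0.0784.
Largest remainders: Galen, Dorne, Harke receive the extra seats.

Arden 5; Harke 4; Carrow 4; Galen 8; Brisco 5; Dorne 8; Eskel 4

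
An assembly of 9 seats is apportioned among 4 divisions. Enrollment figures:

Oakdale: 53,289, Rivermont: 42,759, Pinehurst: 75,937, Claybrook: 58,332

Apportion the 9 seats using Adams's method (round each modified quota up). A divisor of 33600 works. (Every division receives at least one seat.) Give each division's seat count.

Oakdale 2; Rivermont 2; Pinehurst 3; Claybrook 2

With modified divisor 33600: modified quotas Oakdale 1.586, Rivermont 1.273, Pinehurst 2.260, Claybrook 1.736.
Rounding up: Oakdale 2, Rivermont 2, Pinehurst 3, Claybrook 2 (total 9).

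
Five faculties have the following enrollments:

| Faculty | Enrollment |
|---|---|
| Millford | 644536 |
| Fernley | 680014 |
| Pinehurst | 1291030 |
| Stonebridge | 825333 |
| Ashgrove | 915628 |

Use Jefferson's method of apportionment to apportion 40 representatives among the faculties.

Millford 6; Fernley 6; Pinehurst 12; Stonebridge 8; Ashgrove 8

Standard divisor 4356541/40 ≈ 108913.525; standard quotas: Millford 5.918, Fernley 6.244, Pinehurst 11.854, Stonebridge 7.578, Ashgrove 8.407.
Rounding down gives 5, 6, 11, 7, 8 = 37 seats, so the divisor must be adjusted.
With modified divisor 102500: modified quotas Millford 6.288, Fernley 6.634, Pinehurst 12.595, Stonebridge 8.052, Ashgrove 8.933.
Rounding down: Millford 6, Fernley 6, Pinehurst 12, Stonebridge 8, Ashgrove 8 (total 40).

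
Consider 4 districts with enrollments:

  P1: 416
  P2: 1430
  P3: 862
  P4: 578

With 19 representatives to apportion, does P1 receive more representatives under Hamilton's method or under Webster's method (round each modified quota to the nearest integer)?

Hamilton: P1 3, P2 8, P3 5, P4 3.
Webster: P1 2, P2 9, P3 5, P4 3.
P1 gets 3 under Hamilton and 2 under Webster.

Hamilton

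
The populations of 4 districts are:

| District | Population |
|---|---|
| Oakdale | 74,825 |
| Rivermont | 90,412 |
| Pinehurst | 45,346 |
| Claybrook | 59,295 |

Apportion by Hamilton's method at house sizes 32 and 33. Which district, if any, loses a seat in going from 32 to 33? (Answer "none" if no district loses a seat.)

At 32 seats: Oakdale 9, Rivermont 11, Pinehurst 5, Claybrook 7.
At 33 seats: Oakdale 9, Rivermont 11, Pinehurst 6, Claybrook 7.
No district's allocation decreased.

none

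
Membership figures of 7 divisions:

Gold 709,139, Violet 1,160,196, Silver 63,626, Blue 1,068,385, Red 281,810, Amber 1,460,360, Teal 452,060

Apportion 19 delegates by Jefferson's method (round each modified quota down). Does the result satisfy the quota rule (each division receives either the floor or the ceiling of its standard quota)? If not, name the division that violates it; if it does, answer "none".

none

Standard quotas: Gold 2.593, Violet 4.243, Silver 0.233, Blue 3.907, Red 1.031, Amber 5.340, Teal 1.653.
Jefferson allocation: Gold 3, Violet 4, Silver 0, Blue 4, Red 1, Amber 6, Teal 1.
Every allocation lies between the lower and upper quota.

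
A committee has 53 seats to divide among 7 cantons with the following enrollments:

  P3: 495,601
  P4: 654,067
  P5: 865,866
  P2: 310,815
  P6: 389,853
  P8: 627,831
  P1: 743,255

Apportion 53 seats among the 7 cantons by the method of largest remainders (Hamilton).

P3 6, P4 9, P5 11, P2 4, P6 5, P8 8, P1 10

Standard divisor: 4087288 ÷ 53 ≈ 77118.642.
Standard quotas: P3 6.4265, P4 8.4813, P5 11.2277, P2 4.0303, P6 5.0552, P8 8.1411, P1 9.6378.
Lower quotas: P3 6, P4 8, P5 11, P2 4, P6 5, P8 8, P1 9 (sum 51, leaving 2 seats).
Remainders in descending order: P1 0.6378, P4 0.4813, P3 0.4265, P5 0.2277, P8 0.1411, P6 0.0552, P2 0.0303.
The surplus seats go to P1, P4.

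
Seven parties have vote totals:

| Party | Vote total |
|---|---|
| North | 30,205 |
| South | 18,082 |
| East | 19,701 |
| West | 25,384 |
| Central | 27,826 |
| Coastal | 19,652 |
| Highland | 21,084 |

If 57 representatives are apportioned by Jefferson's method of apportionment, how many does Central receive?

10

Standard divisor 161934/57 ≈ 2840.947; standard quotas: North 10.632, South 6.365, East 6.935, West 8.935, Central 9.795, Coastal 6.917, Highland 7.421.
Rounding down gives 10, 6, 6, 8, 9, 6, 7 = 52 seats, so the divisor must be adjusted.
With modified divisor 2700: modified quotas North 11.187, South 6.697, East 7.297, West 9.401, Central 10.306, Coastal 7.279, Highland 7.809.
Rounding down: North 11, South 6, East 7, West 9, Central 10, Coastal 7, Highland 7 (total 57).
Central receives 10.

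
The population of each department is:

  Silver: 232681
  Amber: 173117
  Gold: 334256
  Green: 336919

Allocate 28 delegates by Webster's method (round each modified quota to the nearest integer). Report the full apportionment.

Silver 6, Amber 4, Gold 9, Green 9

Standard divisor 1076973/28 ≈ 38463.321; standard quotas: Silver 6.049, Amber 4.501, Gold 8.690, Green 8.759.
Rounding to the nearest integer gives 6, 5, 9, 9 = 29 seats, so the divisor must be adjusted.
With modified divisor 38900: modified quotas Silver 5.982, Amber 4.450, Gold 8.593, Green 8.661.
Rounding to the nearest integer: Silver 6, Amber 4, Gold 9, Green 9 (total 28).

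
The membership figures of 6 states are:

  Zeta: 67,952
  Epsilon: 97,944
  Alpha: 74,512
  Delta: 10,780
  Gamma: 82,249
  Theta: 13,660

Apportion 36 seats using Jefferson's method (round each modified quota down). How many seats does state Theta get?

Standard divisor 347097/36 ≈ 9641.583; standard quotas: Zeta 7.048, Epsilon 10.158, Alpha 7.728, Delta 1.118, Gamma 8.531, Theta 1.417.
Rounding down gives 7, 10, 7, 1, 8, 1 = 34 seats, so the divisor must be adjusted.
With modified divisor 9000: modified quotas Zeta 7.550, Epsilon 10.883, Alpha 8.279, Delta 1.198, Gamma 9.139, Theta 1.518.
Rounding down: Zeta 7, Epsilon 10, Alpha 8, Delta 1, Gamma 9, Theta 1 (total 36).
Theta receives 1.

1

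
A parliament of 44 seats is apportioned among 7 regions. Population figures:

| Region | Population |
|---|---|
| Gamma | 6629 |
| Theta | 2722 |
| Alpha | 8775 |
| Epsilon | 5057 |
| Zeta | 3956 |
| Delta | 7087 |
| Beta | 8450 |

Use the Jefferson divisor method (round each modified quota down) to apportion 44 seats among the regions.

Standard divisor 42676/44 ≈ 969.909; standard quotas: Gamma 6.835, Theta 2.806, Alpha 9.047, Epsilon 5.214, Zeta 4.079, Delta 7.307, Beta 8.712.
Rounding down gives 6, 2, 9, 5, 4, 7, 8 = 41 seats, so the divisor must be adjusted.
With modified divisor 900: modified quotas Gamma 7.366, Theta 3.024, Alpha 9.750, Epsilon 5.619, Zeta 4.396, Delta 7.874, Beta 9.389.
Rounding down: Gamma 7, Theta 3, Alpha 9, Epsilon 5, Zeta 4, Delta 7, Beta 9 (total 44).

Gamma: 7; Theta: 3; Alpha: 9; Epsilon: 5; Zeta: 4; Delta: 7; Beta: 9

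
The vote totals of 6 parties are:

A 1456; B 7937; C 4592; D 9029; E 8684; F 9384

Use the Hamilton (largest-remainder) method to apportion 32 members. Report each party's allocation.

A 1; B 6; C 4; D 7; E 7; F 7

Total 41082; standard divisor 41082/32 ≈ 1283.812.
Standard quotas: A 1.1341, B 6.1824, C 3.5768, D 7.0330, E 6.7642, F 7.3095.
Lower quotas: A 1, B 6, C 3, D 7, E 6, F 7 (sum 30, leaving 2 seats).
Remainders in descending order: E 0.7642, C 0.5768, F 0.3095, B 0.1824, A 0.1341, D 0.0330.
Largest remainders: E, C receive the extra seats.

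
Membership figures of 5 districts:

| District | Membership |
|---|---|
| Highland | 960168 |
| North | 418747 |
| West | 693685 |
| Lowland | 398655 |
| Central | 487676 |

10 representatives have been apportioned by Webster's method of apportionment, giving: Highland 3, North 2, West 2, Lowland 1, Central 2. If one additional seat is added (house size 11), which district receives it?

West

Priority for the next seat is population ÷ (current seats + 0.5).
Priorities: Highland 274333.714, North 167498.800, West 277474.000, Lowland 265770.000, Central 195070.400.
Highest priority: West.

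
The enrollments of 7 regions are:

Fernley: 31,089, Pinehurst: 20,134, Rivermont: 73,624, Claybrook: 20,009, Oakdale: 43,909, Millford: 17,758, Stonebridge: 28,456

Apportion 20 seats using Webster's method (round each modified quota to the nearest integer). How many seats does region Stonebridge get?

2

Standard divisor 234979/20 ≈ 11748.95; standard quotas: Fernley 2.646, Pinehurst 1.714, Rivermont 6.266, Claybrook 1.703, Oakdale 3.737, Millford 1.511, Stonebridge 2.422.
Rounding to the nearest integer gives 3, 2, 6, 2, 4, 2, 2 = 21 seats, so the divisor must be adjusted.
With modified divisor 12100: modified quotas Fernley 2.569, Pinehurst 1.664, Rivermont 6.085, Claybrook 1.654, Oakdale 3.629, Millford 1.468, Stonebridge 2.352.
Rounding to the nearest integer: Fernley 3, Pinehurst 2, Rivermont 6, Claybrook 2, Oakdale 4, Millford 1, Stonebridge 2 (total 20).
Stonebridge receives 2.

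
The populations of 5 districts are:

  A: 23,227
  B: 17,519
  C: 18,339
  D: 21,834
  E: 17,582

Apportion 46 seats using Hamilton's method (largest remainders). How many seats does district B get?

8

Total 98501; standard divisor 98501/46 ≈ 2141.326.
Standard quotas: A 10.8470, B 8.1814, C 8.5643, D 10.1965, E 8.2108.
Lower quotas: A 10, B 8, C 8, D 10, E 8 (sum 44, leaving 2 seats).
Remainders in descending order: A 0.8470, C 0.5643, E 0.2108, D 0.1965, B 0.1814.
The surplus seats go to A, C.
B receives 8.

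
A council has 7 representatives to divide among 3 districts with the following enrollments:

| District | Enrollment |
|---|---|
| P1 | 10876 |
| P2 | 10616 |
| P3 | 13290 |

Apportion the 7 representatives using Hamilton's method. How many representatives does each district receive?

P1: 2, P2: 2, P3: 3

Standard divisor: 34782 ÷ 7 ≈ 4968.857.
Standard quotas: P1 2.1888, P2 2.1365, P3 2.6747.
Lower quotas: P1 2, P2 2, P3 2 (sum 6, leaving 1 seat).
Remainders in descending order: P3 0.6747, P1 0.1888, P2 0.1365.
The surplus seat goes to P3.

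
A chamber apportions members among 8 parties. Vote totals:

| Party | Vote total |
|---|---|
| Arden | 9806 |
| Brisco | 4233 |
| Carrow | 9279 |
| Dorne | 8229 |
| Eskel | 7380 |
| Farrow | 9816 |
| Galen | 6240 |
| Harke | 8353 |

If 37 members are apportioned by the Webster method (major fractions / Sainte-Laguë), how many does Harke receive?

5

Standard divisor 63336/37 ≈ 1711.784; standard quotas: Arden 5.729, Brisco 2.473, Carrow 5.421, Dorne 4.807, Eskel 4.311, Farrow 5.734, Galen 3.645, Harke 4.880.
Rounding to the nearest integer gives Arden 6, Brisco 2, Carrow 5, Dorne 5, Eskel 4, Farrow 6, Galen 4, Harke 5 — total 37, matching the house size, so no adjustment is needed.
Harke receives 5.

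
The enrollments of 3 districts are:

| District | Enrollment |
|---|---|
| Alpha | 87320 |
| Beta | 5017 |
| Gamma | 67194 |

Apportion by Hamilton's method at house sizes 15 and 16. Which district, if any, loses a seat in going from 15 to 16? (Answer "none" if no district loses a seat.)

At 15 seats: Alpha 8, Beta 1, Gamma 6.
At 16 seats: Alpha 9, Beta 0, Gamma 7.
Beta drops from 1 to 0.

Beta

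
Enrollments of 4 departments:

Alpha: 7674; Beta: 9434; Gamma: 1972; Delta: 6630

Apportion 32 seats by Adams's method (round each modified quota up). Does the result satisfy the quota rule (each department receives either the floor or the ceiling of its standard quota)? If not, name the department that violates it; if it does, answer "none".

none

Standard quotas: Alpha 9.551, Beta 11.742, Gamma 2.454, Delta 8.252.
Adams allocation: Alpha 9, Beta 12, Gamma 3, Delta 8.
Every allocation lies between the lower and upper quota.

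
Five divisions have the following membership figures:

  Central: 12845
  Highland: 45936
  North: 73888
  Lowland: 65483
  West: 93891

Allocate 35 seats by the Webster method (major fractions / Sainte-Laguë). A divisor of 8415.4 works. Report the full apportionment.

With modified divisor 8415.4: modified quotas Central 1.526, Highland 5.459, North 8.780, Lowland 7.781, West 11.157.
Rounding to the nearest integer: Central 2, Highland 5, North 9, Lowland 8, West 11 (total 35).

Central=2, Highland=5, North=9, Lowland=8, West=11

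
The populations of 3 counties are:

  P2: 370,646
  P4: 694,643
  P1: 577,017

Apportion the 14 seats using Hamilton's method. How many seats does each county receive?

Standard divisor: 1642306 ÷ 14 ≈ 117307.571.
Standard quotas: P2 3.1596, P4 5.9216, P1 4.9188.
Lower quotas: P2 3, P4 5, P1 4 (sum 12, leaving 2 seats).
Remainders in descending order: P4 0.9216, P1 0.9188, P2 0.1596.
Largest remainders: P4, P1 receive the extra seats.

P2 3; P4 6; P1 5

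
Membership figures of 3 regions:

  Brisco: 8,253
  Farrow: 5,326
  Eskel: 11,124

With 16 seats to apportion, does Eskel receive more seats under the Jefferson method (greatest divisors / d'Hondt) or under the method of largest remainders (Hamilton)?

Jefferson: Brisco 5, Farrow 3, Eskel 8.
Hamilton: Brisco 5, Farrow 4, Eskel 7.
Eskel gets 8 under Jefferson and 7 under Hamilton.

Jefferson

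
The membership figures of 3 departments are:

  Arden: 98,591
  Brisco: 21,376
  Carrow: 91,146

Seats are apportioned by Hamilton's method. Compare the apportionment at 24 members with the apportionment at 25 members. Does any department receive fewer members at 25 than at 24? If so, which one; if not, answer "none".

At 24 seats: Arden 11, Brisco 3, Carrow 10.
At 25 seats: Arden 12, Brisco 2, Carrow 11.
Brisco drops from 3 to 2.

Brisco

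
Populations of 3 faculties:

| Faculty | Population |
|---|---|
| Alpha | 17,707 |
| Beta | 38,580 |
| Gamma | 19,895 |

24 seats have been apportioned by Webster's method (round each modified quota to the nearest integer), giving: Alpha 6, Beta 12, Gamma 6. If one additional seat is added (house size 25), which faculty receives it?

Beta

Priority for the next seat is population ÷ (current seats + 0.5).
Priorities: Alpha 2724.154, Beta 3086.400, Gamma 3060.769.
Highest priority: Beta.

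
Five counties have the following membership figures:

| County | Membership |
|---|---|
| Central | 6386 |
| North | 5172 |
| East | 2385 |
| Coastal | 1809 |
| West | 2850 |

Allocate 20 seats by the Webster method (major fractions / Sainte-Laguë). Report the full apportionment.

Standard divisor 18602/20 ≈ 930.1; standard quotas: Central 6.866, North 5.561, East 2.564, Coastal 1.945, West 3.064.
Rounding to the nearest integer gives 7, 6, 3, 2, 3 = 21 seats, so the divisor must be adjusted.
With modified divisor 944.45: modified quotas Central 6.762, North 5.476, East 2.525, Coastal 1.915, West 3.018.
Rounding to the nearest integer: Central 7, North 5, East 3, Coastal 2, West 3 (total 20).

Central 7, North 5, East 3, Coastal 2, West 3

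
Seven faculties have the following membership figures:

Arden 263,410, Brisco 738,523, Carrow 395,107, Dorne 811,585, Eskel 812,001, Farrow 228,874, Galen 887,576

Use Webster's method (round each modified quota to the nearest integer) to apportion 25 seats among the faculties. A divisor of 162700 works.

With modified divisor 162700: modified quotas Arden 1.619, Brisco 4.539, Carrow 2.428, Dorne 4.988, Eskel 4.991, Farrow 1.407, Galen 5.455.
Rounding to the nearest integer: Arden 2, Brisco 5, Carrow 2, Dorne 5, Eskel 5, Farrow 1, Galen 5 (total 25).

Arden 2, Brisco 5, Carrow 2, Dorne 5, Eskel 5, Farrow 1, Galen 5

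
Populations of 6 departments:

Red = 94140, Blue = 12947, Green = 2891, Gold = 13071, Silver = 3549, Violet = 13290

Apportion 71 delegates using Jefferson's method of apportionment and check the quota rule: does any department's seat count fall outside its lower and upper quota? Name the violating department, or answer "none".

Red

Standard quotas: Red 47.781, Blue 6.571, Green 1.467, Gold 6.634, Silver 1.801, Violet 6.745.
Jefferson allocation: Red 50, Blue 6, Green 1, Gold 6, Silver 1, Violet 7.
Red has quota 47.781 (lower 47, upper 48) but receives 50 — outside the quota interval.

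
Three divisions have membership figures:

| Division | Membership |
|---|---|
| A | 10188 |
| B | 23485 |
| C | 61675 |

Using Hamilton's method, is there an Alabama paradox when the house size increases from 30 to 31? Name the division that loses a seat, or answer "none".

At 30 seats: A 3, B 7, C 20.
At 31 seats: A 3, B 8, C 20.
No division's allocation decreased.

none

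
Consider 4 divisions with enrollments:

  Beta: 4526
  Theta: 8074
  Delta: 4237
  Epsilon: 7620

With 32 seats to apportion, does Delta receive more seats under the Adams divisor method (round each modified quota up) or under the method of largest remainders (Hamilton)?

Adams

Adams: Beta 6, Theta 10, Delta 6, Epsilon 10.
Hamilton: Beta 6, Theta 11, Delta 5, Epsilon 10.
Delta gets 6 under Adams and 5 under Hamilton.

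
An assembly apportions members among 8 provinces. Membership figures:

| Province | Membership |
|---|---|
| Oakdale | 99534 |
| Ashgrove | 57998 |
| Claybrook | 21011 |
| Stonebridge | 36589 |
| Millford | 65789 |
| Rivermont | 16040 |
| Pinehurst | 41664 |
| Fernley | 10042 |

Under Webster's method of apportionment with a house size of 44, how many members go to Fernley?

1

Standard divisor 348667/44 ≈ 7924.25; standard quotas: Oakdale 12.561, Ashgrove 7.319, Claybrook 2.651, Stonebridge 4.617, Millford 8.302, Rivermont 2.024, Pinehurst 5.258, Fernley 1.267.
Rounding to the nearest integer gives Oakdale 13, Ashgrove 7, Claybrook 3, Stonebridge 5, Millford 8, Rivermont 2, Pinehurst 5, Fernley 1 — total 44, matching the house size, so no adjustment is needed.
Fernley receives 1.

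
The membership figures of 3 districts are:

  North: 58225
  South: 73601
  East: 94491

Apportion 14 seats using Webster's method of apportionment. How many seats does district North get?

Standard divisor 226317/14 ≈ 16165.5; standard quotas: North 3.602, South 4.553, East 5.845.
Rounding to the nearest integer gives 4, 5, 6 = 15 seats, so the divisor must be adjusted.
With modified divisor 16500: modified quotas North 3.529, South 4.461, East 5.727.
Rounding to the nearest integer: North 4, South 4, East 6 (total 14).
North receives 4.

4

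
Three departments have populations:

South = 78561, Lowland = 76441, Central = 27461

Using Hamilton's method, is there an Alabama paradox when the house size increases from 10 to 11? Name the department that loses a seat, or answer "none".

none

At 10 seats: South 4, Lowland 4, Central 2.
At 11 seats: South 5, Lowland 4, Central 2.
No department's allocation decreased.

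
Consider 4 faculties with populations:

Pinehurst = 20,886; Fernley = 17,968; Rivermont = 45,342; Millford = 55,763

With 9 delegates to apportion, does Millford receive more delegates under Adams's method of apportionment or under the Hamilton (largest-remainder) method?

Hamilton

Adams: Pinehurst 2, Fernley 1, Rivermont 3, Millford 3.
Hamilton: Pinehurst 1, Fernley 1, Rivermont 3, Millford 4.
Millford gets 3 under Adams and 4 under Hamilton.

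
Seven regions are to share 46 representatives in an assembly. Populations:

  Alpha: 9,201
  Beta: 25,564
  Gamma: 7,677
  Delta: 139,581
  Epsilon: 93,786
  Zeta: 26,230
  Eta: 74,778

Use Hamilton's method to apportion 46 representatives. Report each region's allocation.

Total 376817; standard divisor 376817/46 ≈ 8191.674.
Standard quotas: Alpha 1.1232, Beta 3.1207, Gamma 0.9372, Delta 17.0394, Epsilon 11.4489, Zeta 3.2020, Eta 9.1285.
Lower quotas: Alpha 1, Beta 3, Gamma 0, Delta 17, Epsilon 11, Zeta 3, Eta 9 (sum 44, leaving 2 seats).
Remainders in descending order: Gamma 0.9372, Epsilon 0.4489, Zeta 0.2020, Eta 0.1285, Alpha 0.1232, Beta 0.1207, Delta 0.0394.
Largest remainders: Gamma, Epsilon receive the extra seats.

Alpha 1, Beta 3, Gamma 1, Delta 17, Epsilon 12, Zeta 3, Eta 9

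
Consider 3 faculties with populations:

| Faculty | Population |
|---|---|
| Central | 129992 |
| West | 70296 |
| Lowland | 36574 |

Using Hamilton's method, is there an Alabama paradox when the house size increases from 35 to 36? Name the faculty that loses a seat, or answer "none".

Lowland

At 35 seats: Central 19, West 10, Lowland 6.
At 36 seats: Central 20, West 11, Lowland 5.
Lowland drops from 6 to 5.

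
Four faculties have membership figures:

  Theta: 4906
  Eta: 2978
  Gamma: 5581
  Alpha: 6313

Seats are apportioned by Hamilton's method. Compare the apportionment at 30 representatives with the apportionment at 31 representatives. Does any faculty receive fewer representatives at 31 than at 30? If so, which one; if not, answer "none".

Eta

At 30 seats: Theta 7, Eta 5, Gamma 8, Alpha 10.
At 31 seats: Theta 8, Eta 4, Gamma 9, Alpha 10.
Eta drops from 5 to 4.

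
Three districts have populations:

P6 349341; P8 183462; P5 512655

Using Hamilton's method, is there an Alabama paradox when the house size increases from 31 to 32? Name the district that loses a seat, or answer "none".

P8

At 31 seats: P6 10, P8 6, P5 15.
At 32 seats: P6 11, P8 5, P5 16.
P8 drops from 6 to 5.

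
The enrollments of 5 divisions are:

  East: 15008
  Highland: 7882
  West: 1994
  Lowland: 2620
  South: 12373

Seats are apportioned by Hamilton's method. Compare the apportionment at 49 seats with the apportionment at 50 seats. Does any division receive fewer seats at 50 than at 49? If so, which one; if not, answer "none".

At 49 seats: East 18, Highland 10, West 3, Lowland 3, South 15.
At 50 seats: East 19, Highland 10, West 2, Lowland 3, South 16.
West drops from 3 to 2.

West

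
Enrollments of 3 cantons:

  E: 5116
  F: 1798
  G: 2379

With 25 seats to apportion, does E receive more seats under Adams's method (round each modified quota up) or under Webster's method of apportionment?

Adams: E 13, F 5, G 7.
Webster: E 14, F 5, G 6.
E gets 13 under Adams and 14 under Webster.

Webster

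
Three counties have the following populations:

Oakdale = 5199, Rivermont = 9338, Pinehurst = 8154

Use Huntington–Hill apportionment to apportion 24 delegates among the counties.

With divisor 955: modified quotas Oakdale 5.444, Rivermont 9.778, Pinehurst 8.538.
Geometric-mean thresholds: Oakdale √(5·6)=5.477, Rivermont √(9·10)=9.487, Pinehurst √(8·9)=8.485.
Each quota rounded against its threshold gives Oakdale 5, Rivermont 10, Pinehurst 9 (total 24).

Oakdale 5; Rivermont 10; Pinehurst 9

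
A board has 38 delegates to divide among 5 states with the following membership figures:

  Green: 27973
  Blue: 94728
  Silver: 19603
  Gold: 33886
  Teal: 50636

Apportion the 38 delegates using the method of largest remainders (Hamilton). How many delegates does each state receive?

Total 226826; standard divisor 226826/38 ≈ 5969.105.
Standard quotas: Green 4.6863, Blue 15.8697, Silver 3.2841, Gold 5.6769, Teal 8.4830.
Lower quotas: Green 4, Blue 15, Silver 3, Gold 5, Teal 8 (sum 35, leaving 3 seats).
Remainders in descending order: Blue 0.8697, Green 0.6863, Gold 0.6769, Teal 0.4830, Silver 0.2841.
The surplus seats go to Blue, Green, Gold.

Green=5, Blue=16, Silver=3, Gold=6, Teal=8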